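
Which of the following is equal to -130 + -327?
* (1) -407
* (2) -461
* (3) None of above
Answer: 3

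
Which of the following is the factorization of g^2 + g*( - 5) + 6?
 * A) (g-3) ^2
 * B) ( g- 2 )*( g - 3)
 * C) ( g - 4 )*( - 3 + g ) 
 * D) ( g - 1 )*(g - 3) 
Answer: B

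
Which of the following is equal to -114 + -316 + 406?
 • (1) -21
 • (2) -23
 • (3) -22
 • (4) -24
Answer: 4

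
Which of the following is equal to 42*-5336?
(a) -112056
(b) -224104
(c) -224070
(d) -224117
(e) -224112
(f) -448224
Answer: e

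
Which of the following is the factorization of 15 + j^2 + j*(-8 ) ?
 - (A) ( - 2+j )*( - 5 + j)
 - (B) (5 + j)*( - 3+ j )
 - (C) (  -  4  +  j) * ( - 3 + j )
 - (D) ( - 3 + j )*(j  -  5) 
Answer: D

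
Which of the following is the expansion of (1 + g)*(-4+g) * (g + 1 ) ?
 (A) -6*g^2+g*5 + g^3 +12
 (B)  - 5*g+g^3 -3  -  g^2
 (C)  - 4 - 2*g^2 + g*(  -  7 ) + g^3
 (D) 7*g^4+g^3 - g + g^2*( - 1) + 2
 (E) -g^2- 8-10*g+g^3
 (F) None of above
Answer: C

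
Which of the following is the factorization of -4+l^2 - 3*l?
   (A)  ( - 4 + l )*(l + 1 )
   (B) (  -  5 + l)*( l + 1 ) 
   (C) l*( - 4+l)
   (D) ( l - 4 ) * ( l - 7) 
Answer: A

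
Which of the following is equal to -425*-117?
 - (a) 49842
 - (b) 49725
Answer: b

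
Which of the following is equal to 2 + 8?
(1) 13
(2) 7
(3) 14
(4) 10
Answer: 4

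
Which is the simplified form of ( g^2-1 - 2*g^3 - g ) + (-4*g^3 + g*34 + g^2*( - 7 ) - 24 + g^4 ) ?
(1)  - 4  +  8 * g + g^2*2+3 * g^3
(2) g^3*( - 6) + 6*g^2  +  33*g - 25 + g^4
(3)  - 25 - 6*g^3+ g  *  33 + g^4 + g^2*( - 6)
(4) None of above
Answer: 3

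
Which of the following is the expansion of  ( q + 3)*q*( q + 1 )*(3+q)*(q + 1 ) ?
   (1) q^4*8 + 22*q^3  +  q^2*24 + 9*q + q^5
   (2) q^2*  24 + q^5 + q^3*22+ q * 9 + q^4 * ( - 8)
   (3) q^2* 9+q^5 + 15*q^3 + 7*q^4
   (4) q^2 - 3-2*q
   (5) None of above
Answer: 1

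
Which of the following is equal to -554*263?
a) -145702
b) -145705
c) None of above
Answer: a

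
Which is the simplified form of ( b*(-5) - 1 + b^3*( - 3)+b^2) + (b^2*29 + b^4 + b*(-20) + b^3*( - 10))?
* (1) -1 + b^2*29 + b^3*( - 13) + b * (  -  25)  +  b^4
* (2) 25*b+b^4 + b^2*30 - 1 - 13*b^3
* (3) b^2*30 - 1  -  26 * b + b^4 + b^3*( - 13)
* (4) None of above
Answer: 4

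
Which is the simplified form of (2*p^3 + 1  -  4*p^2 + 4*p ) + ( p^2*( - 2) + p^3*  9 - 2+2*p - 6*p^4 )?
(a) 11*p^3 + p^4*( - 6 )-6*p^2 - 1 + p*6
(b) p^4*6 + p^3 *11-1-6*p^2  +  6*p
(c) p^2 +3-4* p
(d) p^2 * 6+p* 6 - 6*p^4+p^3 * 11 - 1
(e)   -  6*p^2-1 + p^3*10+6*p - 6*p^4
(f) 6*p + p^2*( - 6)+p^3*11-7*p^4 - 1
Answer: a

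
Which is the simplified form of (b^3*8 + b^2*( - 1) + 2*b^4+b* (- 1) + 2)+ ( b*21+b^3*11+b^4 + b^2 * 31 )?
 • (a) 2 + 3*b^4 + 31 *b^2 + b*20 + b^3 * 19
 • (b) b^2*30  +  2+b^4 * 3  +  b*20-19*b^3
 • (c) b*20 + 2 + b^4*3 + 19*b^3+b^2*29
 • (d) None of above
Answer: d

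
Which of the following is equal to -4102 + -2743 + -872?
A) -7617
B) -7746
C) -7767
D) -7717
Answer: D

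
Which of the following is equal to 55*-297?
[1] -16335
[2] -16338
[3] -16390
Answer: 1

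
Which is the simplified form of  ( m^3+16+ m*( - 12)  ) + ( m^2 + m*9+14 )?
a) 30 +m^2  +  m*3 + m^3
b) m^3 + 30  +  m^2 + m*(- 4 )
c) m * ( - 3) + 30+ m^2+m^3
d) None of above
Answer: c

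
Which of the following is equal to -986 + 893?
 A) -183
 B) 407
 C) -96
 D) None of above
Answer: D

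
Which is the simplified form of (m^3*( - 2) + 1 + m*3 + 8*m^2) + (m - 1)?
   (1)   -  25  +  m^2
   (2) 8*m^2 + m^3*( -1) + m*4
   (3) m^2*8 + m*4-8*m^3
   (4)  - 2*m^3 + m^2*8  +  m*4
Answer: 4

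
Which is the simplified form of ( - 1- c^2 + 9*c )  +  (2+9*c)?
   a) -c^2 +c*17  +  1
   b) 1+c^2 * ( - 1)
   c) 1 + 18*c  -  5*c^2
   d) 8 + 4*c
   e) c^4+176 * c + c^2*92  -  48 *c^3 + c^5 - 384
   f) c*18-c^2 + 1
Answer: f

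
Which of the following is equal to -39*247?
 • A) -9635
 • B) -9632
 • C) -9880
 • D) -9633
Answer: D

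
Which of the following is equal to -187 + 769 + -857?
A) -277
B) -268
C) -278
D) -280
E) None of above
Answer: E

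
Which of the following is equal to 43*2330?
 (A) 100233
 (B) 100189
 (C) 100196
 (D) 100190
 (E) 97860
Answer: D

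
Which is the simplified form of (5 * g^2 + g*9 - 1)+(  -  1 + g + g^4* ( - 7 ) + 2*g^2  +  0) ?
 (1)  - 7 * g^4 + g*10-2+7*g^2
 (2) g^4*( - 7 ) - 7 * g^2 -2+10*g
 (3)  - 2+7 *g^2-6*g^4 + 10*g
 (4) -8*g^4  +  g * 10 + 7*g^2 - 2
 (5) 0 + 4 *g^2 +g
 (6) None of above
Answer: 1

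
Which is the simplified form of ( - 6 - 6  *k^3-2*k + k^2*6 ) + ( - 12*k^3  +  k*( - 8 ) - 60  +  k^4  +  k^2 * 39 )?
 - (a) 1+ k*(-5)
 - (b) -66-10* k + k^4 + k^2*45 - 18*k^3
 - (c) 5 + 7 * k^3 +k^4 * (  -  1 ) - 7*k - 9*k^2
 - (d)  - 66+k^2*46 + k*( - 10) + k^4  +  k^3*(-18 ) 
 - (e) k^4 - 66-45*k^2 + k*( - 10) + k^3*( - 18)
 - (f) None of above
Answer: b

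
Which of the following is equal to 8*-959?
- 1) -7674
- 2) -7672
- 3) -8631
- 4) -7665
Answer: 2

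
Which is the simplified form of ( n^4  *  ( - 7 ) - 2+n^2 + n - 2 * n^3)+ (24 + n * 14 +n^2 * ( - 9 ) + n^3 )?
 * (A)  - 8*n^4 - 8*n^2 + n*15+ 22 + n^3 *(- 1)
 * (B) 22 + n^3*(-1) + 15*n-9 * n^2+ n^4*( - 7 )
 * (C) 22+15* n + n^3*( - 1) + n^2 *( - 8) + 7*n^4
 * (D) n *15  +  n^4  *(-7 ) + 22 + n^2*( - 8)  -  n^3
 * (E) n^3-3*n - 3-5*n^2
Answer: D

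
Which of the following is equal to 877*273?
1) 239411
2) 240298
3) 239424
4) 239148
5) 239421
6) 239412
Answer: 5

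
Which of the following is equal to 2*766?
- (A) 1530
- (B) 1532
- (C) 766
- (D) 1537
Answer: B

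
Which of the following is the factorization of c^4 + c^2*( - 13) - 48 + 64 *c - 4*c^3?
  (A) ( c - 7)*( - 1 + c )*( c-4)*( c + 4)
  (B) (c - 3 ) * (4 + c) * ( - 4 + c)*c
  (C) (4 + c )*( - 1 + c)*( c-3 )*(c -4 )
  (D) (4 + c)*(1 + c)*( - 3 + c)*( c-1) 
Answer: C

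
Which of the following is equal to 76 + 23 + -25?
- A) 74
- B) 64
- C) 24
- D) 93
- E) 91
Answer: A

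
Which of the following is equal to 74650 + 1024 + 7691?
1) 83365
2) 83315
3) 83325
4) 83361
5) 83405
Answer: 1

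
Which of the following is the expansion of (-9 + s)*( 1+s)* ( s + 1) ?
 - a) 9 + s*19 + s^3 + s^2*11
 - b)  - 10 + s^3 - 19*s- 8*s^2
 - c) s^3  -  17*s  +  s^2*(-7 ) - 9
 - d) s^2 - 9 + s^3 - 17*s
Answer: c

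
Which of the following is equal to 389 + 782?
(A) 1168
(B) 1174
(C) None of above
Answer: C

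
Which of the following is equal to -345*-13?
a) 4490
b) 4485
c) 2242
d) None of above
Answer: b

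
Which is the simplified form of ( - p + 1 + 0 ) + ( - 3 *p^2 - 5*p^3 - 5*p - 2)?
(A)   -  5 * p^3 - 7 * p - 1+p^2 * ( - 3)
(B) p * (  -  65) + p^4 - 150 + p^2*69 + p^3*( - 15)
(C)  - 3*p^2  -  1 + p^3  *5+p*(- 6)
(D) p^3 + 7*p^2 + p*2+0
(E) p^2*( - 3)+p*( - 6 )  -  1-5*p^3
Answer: E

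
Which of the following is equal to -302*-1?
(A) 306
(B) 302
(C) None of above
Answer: B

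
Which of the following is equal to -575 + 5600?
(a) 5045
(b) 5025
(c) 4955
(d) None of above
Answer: b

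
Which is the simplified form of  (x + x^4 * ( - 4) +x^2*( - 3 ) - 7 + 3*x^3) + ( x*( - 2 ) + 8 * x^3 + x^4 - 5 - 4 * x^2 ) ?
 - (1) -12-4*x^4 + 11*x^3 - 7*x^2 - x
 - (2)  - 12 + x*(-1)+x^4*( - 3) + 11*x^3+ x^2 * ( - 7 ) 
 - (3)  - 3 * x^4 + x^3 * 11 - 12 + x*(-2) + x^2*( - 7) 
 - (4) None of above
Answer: 2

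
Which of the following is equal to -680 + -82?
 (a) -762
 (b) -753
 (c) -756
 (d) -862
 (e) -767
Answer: a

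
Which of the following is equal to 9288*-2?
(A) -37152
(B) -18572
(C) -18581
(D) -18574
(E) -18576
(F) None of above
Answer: E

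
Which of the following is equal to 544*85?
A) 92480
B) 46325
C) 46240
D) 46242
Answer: C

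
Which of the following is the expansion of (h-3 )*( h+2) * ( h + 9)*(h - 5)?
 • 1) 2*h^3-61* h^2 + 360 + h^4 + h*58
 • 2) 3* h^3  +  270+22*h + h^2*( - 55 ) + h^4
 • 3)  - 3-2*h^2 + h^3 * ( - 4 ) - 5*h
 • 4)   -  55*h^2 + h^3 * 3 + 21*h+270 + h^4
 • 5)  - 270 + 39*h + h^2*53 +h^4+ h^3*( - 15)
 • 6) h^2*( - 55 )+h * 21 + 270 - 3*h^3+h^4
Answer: 4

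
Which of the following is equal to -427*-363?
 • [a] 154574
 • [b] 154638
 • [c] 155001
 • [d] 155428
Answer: c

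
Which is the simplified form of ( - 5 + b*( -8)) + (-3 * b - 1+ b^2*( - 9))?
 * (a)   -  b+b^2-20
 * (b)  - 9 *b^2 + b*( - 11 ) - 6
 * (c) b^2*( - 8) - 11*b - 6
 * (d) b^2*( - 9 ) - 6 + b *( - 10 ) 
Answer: b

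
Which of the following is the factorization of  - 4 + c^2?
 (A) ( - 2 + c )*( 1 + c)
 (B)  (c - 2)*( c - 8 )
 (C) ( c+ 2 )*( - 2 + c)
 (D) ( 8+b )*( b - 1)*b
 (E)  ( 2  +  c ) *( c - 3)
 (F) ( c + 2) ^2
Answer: C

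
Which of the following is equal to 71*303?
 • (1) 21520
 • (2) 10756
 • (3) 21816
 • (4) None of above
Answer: 4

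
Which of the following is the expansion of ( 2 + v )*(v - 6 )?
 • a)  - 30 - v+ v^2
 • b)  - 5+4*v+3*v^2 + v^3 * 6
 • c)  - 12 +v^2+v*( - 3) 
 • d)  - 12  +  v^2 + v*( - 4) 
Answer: d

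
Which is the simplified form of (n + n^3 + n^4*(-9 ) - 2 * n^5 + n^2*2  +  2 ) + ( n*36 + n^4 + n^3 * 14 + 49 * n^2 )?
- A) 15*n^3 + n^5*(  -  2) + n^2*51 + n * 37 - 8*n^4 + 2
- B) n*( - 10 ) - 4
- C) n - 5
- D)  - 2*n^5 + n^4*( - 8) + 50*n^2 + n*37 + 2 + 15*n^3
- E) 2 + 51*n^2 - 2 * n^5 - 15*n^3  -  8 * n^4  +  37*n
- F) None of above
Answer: A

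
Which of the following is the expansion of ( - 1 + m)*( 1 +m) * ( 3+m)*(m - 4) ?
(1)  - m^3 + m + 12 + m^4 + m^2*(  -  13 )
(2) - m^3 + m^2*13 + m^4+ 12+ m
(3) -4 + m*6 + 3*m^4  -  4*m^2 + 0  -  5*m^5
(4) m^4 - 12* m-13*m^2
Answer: 1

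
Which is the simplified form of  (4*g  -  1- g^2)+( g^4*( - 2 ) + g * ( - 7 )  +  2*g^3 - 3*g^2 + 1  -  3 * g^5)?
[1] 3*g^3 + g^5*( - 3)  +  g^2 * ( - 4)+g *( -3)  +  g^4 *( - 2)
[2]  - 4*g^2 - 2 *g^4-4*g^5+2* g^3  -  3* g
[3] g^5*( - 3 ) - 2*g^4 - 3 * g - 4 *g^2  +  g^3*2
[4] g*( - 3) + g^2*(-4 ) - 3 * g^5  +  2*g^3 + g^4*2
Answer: 3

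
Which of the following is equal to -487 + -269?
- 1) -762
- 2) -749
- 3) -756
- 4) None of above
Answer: 3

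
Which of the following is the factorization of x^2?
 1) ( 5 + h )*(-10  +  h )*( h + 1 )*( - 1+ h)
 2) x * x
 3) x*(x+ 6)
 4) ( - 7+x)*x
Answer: 2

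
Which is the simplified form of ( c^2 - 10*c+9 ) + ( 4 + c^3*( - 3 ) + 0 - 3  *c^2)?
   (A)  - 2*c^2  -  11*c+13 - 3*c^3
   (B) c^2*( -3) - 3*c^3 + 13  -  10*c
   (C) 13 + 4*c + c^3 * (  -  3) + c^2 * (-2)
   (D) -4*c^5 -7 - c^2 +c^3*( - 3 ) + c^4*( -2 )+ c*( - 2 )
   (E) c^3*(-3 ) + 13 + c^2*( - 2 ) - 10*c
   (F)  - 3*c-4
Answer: E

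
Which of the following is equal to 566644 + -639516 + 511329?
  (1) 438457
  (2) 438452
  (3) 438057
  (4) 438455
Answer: 1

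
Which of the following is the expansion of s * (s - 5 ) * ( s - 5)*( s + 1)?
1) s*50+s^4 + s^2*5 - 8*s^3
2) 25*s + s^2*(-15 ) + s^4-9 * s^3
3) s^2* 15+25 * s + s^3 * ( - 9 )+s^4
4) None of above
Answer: 3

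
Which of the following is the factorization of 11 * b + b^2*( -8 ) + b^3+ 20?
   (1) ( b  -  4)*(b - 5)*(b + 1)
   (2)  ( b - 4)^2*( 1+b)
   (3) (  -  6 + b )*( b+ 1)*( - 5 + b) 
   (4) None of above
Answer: 1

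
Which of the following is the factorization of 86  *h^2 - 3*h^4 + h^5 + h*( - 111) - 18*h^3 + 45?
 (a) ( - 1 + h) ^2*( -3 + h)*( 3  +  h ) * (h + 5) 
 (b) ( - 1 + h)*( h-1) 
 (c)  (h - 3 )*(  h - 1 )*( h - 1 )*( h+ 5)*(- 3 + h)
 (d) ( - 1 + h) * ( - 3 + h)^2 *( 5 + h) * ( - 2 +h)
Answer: c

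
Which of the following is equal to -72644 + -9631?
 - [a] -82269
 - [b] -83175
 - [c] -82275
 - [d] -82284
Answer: c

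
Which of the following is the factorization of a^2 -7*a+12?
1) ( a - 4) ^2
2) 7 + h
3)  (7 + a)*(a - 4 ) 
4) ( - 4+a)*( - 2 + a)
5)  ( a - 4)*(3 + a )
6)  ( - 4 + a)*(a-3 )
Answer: 6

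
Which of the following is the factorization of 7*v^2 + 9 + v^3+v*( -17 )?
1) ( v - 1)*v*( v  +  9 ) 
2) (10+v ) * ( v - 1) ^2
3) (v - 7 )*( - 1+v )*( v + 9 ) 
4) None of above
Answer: 4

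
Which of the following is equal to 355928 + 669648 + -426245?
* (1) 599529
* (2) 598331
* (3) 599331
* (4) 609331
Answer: 3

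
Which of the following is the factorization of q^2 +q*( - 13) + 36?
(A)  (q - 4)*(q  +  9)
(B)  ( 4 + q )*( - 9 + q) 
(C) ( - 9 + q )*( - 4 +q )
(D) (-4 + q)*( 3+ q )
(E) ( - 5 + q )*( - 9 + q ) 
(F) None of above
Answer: C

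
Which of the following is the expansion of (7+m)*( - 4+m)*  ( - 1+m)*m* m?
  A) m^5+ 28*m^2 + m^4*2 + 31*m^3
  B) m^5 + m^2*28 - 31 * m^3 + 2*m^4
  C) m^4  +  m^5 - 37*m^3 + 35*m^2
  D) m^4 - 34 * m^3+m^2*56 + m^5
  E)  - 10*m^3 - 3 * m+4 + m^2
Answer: B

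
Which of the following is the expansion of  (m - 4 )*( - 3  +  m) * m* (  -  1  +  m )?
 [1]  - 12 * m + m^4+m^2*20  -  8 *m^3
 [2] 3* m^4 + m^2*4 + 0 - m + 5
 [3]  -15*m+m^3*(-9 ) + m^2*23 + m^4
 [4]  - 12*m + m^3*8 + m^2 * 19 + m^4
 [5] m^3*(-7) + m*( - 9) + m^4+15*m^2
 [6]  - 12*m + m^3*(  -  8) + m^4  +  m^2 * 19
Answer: 6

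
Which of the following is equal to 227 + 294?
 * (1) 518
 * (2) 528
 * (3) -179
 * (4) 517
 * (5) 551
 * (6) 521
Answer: 6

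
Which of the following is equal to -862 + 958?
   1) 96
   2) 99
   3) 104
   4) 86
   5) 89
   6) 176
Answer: 1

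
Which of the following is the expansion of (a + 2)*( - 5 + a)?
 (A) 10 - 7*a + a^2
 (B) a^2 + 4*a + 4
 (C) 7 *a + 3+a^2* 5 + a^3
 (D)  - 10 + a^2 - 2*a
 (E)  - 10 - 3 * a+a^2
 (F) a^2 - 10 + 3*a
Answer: E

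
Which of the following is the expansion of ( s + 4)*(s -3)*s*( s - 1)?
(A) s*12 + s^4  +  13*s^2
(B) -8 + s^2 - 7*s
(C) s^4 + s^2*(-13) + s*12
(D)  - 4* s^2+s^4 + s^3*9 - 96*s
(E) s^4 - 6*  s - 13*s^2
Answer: C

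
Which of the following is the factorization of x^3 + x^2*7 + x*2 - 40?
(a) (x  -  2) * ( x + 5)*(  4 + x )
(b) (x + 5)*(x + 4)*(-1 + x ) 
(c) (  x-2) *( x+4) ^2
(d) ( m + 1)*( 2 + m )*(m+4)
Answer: a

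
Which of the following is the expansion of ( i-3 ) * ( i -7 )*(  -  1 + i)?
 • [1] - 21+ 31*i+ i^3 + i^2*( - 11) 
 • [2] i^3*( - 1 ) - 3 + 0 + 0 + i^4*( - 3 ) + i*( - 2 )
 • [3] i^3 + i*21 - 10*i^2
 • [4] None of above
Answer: 1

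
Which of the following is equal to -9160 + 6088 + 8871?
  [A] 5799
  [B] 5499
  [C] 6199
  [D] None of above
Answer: A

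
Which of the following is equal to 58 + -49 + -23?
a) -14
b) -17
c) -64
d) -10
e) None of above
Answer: a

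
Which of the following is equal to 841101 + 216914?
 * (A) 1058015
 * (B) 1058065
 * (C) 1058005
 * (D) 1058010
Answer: A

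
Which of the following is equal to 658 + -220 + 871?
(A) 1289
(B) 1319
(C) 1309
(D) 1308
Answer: C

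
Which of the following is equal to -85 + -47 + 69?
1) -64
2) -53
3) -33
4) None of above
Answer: 4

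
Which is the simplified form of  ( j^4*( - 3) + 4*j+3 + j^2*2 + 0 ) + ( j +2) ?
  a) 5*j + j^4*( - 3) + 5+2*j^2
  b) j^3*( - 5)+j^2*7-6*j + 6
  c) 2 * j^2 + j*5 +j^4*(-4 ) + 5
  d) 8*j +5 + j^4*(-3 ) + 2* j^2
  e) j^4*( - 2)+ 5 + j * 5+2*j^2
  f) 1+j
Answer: a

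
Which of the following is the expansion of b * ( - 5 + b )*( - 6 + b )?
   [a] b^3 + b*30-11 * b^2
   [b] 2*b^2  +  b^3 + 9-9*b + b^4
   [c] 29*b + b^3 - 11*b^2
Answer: a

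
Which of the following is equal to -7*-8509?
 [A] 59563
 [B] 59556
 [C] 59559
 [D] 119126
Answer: A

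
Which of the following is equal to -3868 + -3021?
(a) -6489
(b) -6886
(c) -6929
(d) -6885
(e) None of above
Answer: e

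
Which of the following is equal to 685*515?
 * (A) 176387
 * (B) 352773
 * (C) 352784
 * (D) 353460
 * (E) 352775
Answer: E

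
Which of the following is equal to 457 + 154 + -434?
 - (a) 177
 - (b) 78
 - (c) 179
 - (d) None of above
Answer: a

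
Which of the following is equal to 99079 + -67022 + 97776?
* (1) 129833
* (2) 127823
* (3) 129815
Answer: 1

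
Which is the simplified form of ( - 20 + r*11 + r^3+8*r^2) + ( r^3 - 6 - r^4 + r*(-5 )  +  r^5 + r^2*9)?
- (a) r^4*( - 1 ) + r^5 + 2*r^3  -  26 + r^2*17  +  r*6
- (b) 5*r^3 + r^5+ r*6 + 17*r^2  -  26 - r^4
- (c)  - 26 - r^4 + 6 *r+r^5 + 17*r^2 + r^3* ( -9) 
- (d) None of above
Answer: a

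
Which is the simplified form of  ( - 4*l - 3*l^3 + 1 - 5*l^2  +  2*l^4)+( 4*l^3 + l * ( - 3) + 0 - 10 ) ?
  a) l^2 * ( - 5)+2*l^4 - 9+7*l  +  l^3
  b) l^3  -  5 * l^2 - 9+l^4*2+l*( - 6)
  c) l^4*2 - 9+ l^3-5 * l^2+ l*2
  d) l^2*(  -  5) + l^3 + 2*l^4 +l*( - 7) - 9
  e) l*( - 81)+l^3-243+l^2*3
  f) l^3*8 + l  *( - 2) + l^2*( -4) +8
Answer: d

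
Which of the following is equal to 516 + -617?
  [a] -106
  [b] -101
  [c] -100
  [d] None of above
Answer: b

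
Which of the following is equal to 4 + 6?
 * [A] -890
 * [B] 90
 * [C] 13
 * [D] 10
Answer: D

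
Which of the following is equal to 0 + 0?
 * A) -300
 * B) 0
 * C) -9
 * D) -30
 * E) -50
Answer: B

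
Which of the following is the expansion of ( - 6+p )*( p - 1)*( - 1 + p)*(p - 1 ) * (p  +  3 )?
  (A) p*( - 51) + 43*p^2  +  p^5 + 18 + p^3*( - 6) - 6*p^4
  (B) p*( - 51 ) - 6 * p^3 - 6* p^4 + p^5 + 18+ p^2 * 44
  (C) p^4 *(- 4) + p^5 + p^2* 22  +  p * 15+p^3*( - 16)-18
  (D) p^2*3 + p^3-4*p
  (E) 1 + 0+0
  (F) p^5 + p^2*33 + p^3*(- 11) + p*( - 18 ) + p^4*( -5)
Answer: B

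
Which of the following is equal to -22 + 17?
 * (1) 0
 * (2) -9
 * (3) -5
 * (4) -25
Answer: 3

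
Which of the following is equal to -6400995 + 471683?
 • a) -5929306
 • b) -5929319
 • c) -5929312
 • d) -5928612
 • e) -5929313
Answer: c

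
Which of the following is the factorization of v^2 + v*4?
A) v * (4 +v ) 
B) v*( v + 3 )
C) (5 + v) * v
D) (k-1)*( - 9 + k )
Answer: A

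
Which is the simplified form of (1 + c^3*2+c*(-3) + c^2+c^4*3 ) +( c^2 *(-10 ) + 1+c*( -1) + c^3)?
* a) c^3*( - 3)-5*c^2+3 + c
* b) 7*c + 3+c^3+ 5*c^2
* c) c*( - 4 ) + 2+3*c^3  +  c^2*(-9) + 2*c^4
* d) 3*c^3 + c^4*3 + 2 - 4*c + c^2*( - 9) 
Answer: d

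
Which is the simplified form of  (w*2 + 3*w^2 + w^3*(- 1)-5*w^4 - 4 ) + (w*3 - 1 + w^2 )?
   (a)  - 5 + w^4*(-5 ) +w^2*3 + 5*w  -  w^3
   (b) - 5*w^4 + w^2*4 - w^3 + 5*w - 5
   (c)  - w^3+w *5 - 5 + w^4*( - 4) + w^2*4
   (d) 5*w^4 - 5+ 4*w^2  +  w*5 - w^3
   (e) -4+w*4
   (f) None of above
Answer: b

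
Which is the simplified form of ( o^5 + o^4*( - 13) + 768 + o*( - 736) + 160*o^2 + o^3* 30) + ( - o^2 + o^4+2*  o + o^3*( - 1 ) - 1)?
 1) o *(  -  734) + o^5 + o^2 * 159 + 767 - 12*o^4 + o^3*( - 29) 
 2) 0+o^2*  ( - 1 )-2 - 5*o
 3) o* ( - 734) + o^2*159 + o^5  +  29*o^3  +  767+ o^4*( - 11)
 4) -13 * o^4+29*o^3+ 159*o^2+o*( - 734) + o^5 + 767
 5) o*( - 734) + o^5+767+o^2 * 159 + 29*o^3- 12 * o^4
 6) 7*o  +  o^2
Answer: 5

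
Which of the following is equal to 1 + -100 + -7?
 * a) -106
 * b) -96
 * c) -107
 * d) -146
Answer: a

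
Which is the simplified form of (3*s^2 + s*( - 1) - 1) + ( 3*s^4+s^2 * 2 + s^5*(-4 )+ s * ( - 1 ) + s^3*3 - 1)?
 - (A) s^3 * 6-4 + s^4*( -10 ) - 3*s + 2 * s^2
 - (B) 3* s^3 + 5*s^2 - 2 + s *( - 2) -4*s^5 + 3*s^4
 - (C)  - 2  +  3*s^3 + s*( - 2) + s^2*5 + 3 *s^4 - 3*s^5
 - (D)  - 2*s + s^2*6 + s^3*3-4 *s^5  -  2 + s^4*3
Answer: B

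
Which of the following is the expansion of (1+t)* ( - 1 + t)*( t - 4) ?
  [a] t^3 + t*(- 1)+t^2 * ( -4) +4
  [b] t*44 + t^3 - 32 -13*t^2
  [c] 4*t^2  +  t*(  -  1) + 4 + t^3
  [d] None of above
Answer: a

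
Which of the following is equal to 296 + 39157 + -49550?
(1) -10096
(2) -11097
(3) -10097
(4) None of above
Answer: 3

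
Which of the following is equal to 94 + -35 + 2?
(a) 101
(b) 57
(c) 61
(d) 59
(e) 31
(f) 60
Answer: c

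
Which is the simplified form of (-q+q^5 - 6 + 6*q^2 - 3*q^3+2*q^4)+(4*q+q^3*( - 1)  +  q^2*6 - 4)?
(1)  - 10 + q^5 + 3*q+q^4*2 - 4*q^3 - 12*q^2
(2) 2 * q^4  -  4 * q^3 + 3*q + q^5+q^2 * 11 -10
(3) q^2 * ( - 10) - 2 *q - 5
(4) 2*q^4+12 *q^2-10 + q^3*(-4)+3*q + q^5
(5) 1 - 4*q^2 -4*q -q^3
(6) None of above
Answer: 4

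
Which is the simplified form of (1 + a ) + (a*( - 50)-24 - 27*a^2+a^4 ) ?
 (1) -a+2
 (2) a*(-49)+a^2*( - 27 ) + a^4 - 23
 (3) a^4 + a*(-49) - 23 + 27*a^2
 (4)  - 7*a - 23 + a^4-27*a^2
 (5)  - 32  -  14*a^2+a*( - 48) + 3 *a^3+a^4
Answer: 2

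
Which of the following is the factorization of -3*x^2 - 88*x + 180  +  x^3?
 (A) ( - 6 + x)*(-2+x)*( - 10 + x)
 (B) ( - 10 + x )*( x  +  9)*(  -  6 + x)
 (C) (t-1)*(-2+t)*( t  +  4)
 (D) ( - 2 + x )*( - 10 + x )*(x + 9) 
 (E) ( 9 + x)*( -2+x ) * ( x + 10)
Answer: D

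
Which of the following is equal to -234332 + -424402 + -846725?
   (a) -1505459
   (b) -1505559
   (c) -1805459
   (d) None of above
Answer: a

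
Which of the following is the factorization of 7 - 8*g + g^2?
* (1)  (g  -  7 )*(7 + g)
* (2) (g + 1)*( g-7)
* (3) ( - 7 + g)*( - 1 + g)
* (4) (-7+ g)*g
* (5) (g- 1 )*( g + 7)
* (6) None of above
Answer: 3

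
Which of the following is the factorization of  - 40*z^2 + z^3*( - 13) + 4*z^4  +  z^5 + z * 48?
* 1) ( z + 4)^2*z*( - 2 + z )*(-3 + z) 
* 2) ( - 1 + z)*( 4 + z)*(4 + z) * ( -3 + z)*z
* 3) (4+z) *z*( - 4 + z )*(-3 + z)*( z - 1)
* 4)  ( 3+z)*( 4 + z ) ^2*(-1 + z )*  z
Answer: 2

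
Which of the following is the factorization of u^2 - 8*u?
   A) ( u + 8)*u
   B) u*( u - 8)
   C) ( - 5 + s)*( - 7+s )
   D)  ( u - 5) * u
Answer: B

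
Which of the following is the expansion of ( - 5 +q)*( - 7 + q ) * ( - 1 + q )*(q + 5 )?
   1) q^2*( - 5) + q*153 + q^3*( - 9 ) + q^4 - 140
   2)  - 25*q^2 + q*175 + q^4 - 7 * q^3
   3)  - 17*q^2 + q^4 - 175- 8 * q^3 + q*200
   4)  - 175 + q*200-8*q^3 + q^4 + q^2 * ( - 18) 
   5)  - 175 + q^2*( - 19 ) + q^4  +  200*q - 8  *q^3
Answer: 4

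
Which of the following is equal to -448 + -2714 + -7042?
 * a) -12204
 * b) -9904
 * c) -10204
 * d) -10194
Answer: c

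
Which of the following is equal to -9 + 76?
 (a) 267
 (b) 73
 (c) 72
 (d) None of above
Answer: d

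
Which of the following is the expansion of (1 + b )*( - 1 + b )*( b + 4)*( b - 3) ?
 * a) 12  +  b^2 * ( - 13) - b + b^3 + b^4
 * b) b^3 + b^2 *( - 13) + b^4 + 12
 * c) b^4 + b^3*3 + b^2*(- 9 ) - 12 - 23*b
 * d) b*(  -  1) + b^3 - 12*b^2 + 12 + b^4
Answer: a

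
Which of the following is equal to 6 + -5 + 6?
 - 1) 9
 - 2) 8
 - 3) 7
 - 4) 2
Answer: 3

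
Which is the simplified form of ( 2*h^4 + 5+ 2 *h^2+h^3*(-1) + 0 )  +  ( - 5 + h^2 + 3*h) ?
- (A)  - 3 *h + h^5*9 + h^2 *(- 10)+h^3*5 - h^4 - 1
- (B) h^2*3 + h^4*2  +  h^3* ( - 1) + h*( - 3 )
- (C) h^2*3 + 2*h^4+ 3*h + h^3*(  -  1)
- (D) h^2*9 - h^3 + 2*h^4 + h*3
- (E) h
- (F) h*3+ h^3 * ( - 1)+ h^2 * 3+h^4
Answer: C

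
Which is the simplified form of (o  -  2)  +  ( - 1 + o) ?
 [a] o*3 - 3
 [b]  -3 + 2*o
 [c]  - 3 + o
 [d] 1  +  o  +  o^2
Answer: b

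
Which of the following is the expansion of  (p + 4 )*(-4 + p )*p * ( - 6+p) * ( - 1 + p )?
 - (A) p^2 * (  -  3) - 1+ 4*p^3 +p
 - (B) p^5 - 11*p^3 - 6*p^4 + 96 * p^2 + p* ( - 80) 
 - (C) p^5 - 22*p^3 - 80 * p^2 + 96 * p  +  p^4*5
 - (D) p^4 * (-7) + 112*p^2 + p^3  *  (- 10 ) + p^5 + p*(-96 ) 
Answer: D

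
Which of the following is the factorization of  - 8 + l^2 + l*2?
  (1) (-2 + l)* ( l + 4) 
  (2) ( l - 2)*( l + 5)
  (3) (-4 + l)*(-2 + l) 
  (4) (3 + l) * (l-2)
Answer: 1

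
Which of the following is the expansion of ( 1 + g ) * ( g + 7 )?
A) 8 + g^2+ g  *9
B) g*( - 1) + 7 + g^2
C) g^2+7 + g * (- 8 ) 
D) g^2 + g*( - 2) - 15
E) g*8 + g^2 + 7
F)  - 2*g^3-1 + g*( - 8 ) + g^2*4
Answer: E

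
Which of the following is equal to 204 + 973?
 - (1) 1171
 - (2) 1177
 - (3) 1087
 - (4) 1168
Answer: 2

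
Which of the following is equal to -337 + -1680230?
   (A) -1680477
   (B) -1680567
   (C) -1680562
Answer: B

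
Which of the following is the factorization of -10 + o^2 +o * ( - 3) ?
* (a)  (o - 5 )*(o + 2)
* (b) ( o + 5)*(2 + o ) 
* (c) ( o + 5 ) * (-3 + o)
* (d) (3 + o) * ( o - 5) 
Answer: a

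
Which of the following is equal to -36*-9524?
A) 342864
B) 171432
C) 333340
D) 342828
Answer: A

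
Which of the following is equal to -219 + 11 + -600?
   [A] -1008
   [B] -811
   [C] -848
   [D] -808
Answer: D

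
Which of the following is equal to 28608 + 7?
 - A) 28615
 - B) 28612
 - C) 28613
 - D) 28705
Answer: A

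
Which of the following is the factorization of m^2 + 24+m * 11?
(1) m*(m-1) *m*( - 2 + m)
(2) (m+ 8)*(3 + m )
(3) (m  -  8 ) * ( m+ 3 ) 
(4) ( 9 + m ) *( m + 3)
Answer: 2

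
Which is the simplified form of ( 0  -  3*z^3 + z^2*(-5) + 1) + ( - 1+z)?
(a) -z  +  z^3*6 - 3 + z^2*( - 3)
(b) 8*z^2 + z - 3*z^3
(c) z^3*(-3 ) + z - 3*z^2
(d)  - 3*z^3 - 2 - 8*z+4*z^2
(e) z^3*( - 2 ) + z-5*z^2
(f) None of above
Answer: f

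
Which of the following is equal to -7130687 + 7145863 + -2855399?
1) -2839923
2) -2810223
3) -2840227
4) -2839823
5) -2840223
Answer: 5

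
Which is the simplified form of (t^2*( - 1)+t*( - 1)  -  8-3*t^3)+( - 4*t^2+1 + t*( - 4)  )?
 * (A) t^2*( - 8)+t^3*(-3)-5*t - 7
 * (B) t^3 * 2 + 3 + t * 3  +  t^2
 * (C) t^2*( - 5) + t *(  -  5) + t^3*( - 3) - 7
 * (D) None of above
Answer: C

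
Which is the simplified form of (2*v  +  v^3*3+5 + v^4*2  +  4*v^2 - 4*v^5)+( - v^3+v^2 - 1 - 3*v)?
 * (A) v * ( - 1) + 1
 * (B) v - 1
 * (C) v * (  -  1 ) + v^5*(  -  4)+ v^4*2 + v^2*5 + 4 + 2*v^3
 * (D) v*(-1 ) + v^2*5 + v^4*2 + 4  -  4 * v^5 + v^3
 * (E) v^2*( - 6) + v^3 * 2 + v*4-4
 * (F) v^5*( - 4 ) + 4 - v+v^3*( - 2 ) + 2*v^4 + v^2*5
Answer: C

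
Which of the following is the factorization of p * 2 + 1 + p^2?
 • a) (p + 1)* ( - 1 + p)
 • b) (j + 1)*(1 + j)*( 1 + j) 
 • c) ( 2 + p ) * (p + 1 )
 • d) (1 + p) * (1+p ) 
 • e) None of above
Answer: d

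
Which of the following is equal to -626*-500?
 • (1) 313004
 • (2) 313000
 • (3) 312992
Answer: 2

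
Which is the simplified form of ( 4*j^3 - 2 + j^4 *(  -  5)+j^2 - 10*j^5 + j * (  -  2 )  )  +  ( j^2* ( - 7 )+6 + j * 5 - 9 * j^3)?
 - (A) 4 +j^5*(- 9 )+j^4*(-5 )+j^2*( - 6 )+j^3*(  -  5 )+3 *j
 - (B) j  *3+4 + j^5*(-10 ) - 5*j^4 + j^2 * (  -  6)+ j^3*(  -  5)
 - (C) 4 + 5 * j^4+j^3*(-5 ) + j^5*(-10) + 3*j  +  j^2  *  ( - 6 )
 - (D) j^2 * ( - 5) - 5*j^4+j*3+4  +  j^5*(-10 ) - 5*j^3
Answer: B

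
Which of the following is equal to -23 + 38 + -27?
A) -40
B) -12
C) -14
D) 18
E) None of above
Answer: B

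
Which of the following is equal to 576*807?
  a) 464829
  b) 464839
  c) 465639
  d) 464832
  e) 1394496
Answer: d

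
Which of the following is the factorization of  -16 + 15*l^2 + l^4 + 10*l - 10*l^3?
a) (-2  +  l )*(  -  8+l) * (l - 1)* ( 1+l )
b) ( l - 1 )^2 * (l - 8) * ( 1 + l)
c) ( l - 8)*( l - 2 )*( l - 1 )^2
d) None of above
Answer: a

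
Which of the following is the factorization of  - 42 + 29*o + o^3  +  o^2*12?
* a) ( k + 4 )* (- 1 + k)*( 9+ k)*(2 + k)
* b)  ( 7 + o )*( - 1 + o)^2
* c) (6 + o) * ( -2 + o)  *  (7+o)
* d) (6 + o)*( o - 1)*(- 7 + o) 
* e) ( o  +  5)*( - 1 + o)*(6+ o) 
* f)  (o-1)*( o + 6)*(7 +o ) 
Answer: f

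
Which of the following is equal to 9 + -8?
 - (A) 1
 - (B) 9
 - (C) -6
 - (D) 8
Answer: A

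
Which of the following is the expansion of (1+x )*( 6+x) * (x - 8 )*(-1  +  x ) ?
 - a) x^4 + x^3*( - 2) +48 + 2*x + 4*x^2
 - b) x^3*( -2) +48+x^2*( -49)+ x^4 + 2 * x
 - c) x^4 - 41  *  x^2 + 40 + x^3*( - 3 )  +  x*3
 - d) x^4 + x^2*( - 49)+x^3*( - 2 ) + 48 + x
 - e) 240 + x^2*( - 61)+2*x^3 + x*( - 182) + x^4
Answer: b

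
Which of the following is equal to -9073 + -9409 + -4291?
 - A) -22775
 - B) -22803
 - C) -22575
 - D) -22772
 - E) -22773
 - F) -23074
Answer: E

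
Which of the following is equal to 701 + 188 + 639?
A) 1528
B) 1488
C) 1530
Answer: A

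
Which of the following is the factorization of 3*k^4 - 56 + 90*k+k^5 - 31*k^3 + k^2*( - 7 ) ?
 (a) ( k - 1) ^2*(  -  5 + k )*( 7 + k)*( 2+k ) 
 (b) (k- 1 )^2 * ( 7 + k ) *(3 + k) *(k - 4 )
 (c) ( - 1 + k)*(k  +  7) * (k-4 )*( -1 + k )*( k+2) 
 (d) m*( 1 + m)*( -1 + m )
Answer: c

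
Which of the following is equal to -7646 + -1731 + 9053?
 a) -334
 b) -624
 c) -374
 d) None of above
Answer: d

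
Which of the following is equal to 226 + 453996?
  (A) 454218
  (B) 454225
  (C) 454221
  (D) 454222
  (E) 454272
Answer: D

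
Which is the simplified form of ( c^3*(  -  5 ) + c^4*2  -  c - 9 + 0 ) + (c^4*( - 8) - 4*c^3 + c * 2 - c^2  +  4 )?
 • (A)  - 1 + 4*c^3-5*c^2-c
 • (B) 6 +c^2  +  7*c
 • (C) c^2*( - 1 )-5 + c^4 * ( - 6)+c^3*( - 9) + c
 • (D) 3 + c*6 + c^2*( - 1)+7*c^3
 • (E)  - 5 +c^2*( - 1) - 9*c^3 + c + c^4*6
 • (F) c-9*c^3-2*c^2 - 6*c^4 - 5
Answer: C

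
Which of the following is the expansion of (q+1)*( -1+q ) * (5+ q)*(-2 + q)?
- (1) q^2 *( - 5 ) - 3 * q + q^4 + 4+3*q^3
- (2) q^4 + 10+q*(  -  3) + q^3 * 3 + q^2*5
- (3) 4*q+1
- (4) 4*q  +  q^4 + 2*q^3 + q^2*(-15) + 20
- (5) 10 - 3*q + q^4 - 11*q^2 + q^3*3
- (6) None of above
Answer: 5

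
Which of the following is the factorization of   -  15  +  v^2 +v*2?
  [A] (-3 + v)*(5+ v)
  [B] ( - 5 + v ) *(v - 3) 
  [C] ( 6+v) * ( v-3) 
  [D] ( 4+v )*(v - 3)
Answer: A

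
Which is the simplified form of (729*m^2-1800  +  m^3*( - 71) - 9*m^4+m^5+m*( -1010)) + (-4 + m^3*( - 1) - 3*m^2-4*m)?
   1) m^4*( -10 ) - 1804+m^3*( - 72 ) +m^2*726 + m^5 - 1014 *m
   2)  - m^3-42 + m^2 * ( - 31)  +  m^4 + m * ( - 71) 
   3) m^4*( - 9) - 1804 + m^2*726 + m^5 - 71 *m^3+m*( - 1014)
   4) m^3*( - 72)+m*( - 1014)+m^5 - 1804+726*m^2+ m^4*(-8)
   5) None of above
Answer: 5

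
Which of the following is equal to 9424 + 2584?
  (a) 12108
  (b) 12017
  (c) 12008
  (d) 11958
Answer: c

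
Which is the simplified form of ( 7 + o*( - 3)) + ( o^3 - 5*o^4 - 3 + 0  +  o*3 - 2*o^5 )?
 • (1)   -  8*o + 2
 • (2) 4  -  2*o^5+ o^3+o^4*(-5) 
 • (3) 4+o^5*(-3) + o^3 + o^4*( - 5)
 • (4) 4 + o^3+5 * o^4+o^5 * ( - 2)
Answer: 2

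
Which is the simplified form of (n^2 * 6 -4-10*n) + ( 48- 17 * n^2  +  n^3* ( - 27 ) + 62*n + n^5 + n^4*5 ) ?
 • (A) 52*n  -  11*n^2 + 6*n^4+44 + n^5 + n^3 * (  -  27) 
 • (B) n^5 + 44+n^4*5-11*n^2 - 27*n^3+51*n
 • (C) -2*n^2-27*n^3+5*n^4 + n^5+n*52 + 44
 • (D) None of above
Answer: D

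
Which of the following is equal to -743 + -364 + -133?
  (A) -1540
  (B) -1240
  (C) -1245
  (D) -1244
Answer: B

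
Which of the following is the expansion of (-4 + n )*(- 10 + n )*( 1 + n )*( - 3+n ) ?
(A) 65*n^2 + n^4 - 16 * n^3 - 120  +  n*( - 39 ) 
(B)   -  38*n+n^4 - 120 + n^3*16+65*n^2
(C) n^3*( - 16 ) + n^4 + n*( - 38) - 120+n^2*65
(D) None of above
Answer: C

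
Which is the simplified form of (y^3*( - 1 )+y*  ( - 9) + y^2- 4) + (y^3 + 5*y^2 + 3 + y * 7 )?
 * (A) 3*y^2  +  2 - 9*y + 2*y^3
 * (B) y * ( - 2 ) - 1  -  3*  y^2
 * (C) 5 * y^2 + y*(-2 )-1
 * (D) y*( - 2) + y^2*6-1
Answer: D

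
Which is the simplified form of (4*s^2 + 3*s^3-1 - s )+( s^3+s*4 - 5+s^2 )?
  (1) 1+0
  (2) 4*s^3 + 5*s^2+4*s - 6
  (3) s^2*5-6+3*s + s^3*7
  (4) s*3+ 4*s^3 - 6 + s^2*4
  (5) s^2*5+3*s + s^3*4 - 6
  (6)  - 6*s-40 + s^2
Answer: 5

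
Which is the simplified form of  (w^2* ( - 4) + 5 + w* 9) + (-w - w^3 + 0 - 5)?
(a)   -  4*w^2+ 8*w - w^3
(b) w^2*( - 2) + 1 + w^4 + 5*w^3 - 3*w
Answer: a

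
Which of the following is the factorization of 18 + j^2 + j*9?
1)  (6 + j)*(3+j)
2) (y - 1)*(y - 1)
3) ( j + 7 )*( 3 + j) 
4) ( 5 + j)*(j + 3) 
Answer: 1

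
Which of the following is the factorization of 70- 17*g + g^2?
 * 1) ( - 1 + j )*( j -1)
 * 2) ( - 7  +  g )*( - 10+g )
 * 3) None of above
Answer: 2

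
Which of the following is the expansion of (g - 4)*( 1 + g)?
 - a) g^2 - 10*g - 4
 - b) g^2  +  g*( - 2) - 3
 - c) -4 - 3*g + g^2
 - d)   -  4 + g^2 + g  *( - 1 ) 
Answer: c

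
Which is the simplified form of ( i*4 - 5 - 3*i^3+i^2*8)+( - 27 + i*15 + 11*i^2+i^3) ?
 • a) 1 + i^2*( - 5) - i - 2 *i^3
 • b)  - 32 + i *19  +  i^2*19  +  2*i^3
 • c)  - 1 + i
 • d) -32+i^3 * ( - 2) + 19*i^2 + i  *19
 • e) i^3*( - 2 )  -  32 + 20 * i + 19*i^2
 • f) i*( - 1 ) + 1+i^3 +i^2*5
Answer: d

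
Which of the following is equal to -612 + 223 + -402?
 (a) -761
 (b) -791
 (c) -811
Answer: b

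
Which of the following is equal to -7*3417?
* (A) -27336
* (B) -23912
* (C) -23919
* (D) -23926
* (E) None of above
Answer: C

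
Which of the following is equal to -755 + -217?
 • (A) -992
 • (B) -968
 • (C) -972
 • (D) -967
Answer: C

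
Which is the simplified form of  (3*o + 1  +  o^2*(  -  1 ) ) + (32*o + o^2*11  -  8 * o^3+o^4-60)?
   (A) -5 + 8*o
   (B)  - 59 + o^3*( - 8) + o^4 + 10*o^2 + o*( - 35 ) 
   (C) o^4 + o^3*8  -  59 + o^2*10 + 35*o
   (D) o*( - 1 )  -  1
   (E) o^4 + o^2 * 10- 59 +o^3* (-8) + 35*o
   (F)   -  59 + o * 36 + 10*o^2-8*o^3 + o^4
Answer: E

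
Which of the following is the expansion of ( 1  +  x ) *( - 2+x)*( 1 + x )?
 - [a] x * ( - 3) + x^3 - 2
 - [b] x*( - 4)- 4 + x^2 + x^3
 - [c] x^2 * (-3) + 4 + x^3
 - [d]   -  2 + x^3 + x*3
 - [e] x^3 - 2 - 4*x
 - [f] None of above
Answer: a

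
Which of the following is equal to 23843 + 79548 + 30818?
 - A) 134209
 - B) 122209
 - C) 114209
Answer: A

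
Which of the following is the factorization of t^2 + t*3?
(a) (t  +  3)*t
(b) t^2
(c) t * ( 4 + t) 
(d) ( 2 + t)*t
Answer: a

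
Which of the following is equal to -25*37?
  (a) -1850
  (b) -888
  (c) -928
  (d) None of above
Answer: d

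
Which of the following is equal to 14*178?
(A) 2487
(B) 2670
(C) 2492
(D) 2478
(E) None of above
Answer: C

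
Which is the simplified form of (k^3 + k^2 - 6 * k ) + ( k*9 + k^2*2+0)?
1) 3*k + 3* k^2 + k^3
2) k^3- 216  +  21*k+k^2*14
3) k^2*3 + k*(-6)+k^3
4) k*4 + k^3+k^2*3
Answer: 1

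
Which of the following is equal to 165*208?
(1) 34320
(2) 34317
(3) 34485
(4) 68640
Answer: 1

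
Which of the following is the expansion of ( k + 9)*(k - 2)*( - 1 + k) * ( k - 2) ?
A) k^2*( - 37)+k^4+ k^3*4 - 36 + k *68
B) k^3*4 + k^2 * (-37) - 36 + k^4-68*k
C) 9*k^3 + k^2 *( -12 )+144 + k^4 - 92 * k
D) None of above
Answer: A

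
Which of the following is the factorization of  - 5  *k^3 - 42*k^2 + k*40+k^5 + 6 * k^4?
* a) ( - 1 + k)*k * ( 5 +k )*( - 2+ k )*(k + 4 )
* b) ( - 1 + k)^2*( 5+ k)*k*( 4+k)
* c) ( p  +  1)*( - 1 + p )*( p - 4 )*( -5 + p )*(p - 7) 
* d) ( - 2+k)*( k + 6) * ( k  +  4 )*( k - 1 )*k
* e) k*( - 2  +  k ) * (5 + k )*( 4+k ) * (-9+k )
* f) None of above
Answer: a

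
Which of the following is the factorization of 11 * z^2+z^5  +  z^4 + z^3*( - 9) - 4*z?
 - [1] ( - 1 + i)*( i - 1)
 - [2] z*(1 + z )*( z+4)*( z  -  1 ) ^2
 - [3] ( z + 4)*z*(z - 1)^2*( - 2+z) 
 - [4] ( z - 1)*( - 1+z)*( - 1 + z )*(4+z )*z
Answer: 4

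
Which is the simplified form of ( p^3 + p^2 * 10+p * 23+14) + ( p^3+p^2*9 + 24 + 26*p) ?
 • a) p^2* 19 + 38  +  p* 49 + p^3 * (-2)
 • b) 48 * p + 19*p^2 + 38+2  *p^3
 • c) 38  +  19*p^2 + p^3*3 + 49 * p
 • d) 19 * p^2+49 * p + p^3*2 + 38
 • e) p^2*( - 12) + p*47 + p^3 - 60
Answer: d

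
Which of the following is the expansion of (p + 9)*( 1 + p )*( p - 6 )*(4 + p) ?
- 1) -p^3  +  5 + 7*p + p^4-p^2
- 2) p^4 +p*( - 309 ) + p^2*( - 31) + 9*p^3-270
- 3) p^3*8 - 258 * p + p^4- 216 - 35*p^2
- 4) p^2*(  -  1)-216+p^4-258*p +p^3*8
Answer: 3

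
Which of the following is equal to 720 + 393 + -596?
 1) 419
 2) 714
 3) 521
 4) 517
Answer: 4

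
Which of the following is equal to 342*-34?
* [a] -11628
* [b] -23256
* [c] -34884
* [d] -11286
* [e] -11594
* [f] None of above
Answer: a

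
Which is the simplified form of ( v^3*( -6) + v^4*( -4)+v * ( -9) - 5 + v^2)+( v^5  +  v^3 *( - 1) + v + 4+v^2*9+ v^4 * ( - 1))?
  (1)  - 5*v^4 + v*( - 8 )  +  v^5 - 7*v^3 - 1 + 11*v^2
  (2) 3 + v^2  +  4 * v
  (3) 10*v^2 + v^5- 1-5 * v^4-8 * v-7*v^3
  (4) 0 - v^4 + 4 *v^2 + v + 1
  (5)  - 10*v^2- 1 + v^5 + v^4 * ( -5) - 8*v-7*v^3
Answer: 3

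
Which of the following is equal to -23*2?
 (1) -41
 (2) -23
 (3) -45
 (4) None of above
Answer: 4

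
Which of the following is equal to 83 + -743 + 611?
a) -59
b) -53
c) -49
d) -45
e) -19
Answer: c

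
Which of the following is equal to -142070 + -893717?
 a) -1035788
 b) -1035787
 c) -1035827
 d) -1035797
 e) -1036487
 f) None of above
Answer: b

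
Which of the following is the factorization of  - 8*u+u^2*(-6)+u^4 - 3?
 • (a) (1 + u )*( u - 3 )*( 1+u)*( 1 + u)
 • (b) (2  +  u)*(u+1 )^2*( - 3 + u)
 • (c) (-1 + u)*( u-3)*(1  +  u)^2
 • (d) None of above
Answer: a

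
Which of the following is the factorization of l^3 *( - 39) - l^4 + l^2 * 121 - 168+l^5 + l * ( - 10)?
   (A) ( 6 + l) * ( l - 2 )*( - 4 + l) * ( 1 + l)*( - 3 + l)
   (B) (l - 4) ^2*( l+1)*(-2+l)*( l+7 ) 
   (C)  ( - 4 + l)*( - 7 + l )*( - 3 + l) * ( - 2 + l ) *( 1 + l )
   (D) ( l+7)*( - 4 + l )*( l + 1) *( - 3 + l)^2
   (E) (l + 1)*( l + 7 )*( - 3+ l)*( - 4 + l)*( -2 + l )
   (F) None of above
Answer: E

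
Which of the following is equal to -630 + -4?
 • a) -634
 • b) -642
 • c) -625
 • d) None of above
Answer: a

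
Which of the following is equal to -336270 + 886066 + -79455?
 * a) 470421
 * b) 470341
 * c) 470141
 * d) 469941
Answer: b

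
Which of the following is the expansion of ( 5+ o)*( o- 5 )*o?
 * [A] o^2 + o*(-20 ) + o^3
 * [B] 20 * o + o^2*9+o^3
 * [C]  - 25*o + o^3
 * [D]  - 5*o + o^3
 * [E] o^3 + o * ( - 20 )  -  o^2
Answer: C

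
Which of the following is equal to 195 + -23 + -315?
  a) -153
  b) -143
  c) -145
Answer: b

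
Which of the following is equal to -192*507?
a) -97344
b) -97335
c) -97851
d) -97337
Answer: a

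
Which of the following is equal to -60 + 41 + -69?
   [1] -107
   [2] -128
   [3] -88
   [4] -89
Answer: 3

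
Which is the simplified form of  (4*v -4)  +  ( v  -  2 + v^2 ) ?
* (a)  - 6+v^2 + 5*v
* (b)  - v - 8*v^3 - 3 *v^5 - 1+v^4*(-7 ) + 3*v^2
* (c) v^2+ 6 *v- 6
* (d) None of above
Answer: a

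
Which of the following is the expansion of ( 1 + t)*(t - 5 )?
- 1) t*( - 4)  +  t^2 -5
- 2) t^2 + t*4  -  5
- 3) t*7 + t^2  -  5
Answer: 1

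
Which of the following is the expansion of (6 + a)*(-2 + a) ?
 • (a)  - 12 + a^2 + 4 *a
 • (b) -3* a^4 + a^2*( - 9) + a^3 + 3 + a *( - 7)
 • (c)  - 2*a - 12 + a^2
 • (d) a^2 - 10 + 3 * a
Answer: a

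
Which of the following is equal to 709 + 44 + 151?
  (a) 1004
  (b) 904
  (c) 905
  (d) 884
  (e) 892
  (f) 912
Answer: b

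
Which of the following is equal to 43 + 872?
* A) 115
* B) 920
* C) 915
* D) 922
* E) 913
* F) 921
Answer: C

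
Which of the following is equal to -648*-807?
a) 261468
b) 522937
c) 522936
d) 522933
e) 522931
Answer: c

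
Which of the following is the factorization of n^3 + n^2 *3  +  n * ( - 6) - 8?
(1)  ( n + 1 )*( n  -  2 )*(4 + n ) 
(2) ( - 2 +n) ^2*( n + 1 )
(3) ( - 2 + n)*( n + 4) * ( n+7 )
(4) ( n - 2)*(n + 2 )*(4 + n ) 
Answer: 1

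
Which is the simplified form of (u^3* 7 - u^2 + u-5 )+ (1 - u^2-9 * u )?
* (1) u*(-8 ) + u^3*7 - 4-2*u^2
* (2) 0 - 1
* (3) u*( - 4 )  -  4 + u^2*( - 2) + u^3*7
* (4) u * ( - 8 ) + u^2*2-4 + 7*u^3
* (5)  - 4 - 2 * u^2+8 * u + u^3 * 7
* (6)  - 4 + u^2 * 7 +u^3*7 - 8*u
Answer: 1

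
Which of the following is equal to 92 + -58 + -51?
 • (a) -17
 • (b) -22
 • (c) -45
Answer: a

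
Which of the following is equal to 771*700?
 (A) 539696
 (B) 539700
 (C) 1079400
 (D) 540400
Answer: B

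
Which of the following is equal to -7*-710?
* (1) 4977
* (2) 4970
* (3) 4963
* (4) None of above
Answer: 2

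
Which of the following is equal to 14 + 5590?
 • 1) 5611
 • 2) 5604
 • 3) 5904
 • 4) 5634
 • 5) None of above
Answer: 2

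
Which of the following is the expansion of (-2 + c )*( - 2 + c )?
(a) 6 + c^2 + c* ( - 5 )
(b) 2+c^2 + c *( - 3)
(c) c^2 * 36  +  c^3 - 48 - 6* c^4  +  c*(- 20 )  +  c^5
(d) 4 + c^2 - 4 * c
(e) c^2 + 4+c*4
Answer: d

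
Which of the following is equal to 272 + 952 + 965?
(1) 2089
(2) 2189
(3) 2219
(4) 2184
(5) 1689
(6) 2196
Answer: 2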